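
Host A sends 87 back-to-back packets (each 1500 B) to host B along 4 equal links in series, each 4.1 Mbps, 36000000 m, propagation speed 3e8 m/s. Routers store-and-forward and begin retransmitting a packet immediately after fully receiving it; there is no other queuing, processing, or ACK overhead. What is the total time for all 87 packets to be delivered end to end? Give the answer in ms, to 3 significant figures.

Per-hop transmission t_tx = L/R = 12000/4.1e+06 = 2.92683 ms.
Per-hop propagation t_prop = 36000000/300000000 = 120 ms.
Pipeline fill: first packet needs 4·t_tx to clear all hops; remaining 86 packets each add one t_tx.
Total = (4+87-1)·t_tx + 4·t_prop = 90·2.92683 + 4·120 = 743 ms.

743 ms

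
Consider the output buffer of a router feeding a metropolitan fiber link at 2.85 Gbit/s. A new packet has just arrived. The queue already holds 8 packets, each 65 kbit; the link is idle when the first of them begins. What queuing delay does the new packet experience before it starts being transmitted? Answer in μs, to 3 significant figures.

182 μs

Each queued packet: L/R = 65000/2850000000 = 22.807 μs.
8 queued → 182.456 μs.
Queuing delay = 182 μs.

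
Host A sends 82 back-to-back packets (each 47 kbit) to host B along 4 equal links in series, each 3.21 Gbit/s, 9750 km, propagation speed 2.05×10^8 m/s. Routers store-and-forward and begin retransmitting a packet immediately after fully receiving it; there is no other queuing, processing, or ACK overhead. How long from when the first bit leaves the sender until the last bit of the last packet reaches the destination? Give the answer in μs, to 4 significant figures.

191500 μs

Per-hop transmission t_tx = L/R = 47000/3210000000 = 14.6417 μs.
Per-hop propagation t_prop = 9750000/2.05e+08 = 47561 μs.
Pipeline fill: first packet needs 4·t_tx to clear all hops; remaining 81 packets each add one t_tx.
Total = (4+82-1)·t_tx + 4·t_prop = 85·14.6417 + 4·47561 = 191500 μs.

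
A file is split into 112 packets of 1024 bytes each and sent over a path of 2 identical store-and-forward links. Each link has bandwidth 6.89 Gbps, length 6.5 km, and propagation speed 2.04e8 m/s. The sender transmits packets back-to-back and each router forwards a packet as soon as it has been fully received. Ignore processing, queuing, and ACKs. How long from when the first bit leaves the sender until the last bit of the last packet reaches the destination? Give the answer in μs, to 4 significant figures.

Per-hop transmission t_tx = L/R = 8192/6890000000 = 1.18897 μs.
Per-hop propagation t_prop = 6500/204000000 = 31.8627 μs.
Pipeline fill: first packet needs 2·t_tx to clear all hops; remaining 111 packets each add one t_tx.
Total = (2+112-1)·t_tx + 2·t_prop = 113·1.18897 + 2·31.8627 = 198.1 μs.

198.1 μs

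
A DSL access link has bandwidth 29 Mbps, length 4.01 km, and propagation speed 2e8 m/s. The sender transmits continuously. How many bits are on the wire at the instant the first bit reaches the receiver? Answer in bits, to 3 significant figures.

Propagation delay = 4010 / 200000000 = 2.005e-05 s.
BDP = R × t_prop = 29000000 × 2.005e-05 = 581.45 bits.

581 bits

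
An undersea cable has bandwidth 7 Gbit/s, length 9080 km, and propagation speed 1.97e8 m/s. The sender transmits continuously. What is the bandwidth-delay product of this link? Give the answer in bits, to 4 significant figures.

Propagation delay = 9080000 / 197000000 = 0.0460914 s.
BDP = R × t_prop = 7000000000 × 0.0460914 = 322640000 bits.

322600000 bits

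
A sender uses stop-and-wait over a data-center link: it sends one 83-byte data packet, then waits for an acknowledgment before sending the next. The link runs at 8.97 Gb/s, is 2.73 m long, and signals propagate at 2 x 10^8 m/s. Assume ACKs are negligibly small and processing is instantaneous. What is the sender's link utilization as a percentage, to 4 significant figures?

t_tx = L/R = 664/8970000000 = 7.40245e-08 s.
t_prop = 2.73/200000000 = 1.365e-08 s; RTT = 2.73e-08 s.
Cycle = t_tx + RTT = 1.01325e-07 s.
Utilization = t_tx / cycle = 7.40245e-08/1.01325e-07 = 73.06 %.

73.06 %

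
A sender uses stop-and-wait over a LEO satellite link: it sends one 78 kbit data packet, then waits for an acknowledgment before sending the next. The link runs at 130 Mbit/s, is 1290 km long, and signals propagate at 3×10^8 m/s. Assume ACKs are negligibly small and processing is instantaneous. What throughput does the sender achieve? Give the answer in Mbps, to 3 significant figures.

t_tx = L/R = 78000/130000000 = 0.0006 s.
t_prop = 1290000/300000000 = 0.0043 s; RTT = 0.0086 s.
Cycle = t_tx + RTT = 0.0092 s.
Throughput = L / cycle = 78000 / 0.0092 = 8.48 Mbps.

8.48 Mbps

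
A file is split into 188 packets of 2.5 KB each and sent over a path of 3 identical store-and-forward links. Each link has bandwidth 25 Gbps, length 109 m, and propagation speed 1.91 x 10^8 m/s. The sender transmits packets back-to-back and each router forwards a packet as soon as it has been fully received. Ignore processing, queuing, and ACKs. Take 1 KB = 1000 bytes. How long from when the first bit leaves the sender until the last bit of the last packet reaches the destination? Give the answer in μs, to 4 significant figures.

Per-hop transmission t_tx = L/R = 20000/25000000000 = 0.8 μs.
Per-hop propagation t_prop = 109/191000000 = 0.570681 μs.
Pipeline fill: first packet needs 3·t_tx to clear all hops; remaining 187 packets each add one t_tx.
Total = (3+188-1)·t_tx + 3·t_prop = 190·0.8 + 3·0.570681 = 153.7 μs.

153.7 μs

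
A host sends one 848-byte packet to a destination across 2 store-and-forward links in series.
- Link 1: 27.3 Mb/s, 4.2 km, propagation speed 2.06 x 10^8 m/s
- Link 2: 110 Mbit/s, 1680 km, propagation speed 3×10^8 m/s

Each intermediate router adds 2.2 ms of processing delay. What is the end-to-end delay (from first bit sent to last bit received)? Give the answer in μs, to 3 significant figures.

8130 μs

L = 848 × 8 = 6784 bits.
Transmission delays (L/R per hop): 248.498, 61.6727 μs; sum = 310.171 μs.
Propagation delays (d/s per hop): 20.3883, 5600 μs; sum = 5620.39 μs.
Processing at 1 router(s): 1 × 2.2 ms = 2200 μs.
End-to-end = 8130 μs.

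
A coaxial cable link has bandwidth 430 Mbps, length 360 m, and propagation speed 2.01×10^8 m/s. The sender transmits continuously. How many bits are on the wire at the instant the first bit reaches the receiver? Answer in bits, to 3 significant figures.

Propagation delay = 360 / 2.01e+08 = 1.79104e-06 s.
BDP = R × t_prop = 430000000 × 1.79104e-06 = 770.149 bits.

770 bits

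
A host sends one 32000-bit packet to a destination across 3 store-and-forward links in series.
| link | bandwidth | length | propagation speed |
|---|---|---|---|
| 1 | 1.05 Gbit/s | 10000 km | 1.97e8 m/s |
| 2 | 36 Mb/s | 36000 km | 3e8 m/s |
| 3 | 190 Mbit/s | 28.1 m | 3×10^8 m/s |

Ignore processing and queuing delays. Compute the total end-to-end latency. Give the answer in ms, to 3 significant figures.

Transmission delays (L/R per hop): 0.0304762, 0.888889, 0.168421 ms; sum = 1.08779 ms.
Propagation delays (d/s per hop): 50.7614, 120, 9.36667e-05 ms; sum = 170.762 ms.
End-to-end = 172 ms.

172 ms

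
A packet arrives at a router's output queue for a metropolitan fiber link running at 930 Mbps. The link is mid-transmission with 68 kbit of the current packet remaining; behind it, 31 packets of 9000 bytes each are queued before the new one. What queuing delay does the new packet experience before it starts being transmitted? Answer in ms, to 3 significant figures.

2.47 ms

Each queued packet: L/R = 72000/930000000 = 0.0774194 ms.
31 queued → 2.4 ms.
Plus remaining 68000 bits of current packet: 0.0731183 ms.
Queuing delay = 2.47 ms.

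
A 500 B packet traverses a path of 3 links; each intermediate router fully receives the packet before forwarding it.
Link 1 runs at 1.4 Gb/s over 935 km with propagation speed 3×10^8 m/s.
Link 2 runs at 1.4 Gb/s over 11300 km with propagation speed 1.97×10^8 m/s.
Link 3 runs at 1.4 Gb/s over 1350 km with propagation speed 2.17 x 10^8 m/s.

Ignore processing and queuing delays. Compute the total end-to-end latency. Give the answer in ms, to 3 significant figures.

L = 500 × 8 = 4000 bits.
Transmission delay per hop = L/R = 4000/1400000000 = 0.00285714 ms; 3 hops → 0.00857143 ms.
Propagation delays (d/s per hop): 3.11667, 57.3604, 6.2212 ms; sum = 66.6983 ms.
End-to-end = 66.7 ms.

66.7 ms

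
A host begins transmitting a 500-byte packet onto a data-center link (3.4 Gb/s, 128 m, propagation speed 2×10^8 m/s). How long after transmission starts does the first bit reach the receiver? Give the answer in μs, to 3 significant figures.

First bit experiences only propagation delay: d/s = 128/200000000 = 0.640 μs.

0.640 μs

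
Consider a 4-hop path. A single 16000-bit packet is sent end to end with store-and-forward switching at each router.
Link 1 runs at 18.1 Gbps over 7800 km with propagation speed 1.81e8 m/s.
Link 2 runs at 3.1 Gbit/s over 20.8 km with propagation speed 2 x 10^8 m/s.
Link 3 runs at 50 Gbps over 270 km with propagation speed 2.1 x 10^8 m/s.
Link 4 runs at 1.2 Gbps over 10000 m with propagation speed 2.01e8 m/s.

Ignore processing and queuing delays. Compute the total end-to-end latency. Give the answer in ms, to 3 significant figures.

Transmission delays (L/R per hop): 0.000883978, 0.00516129, 0.00032, 0.0133333 ms; sum = 0.0196986 ms.
Propagation delays (d/s per hop): 43.0939, 0.104, 1.28571, 0.0497512 ms; sum = 44.5334 ms.
End-to-end = 44.6 ms.

44.6 ms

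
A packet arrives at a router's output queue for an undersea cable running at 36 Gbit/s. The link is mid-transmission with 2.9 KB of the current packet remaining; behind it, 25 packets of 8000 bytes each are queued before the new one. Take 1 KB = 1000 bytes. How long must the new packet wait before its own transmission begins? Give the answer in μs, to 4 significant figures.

45.09 μs

Each queued packet: L/R = 64000/36000000000 = 1.77778 μs.
25 queued → 44.4444 μs.
Plus remaining 23200 bits of current packet: 0.644444 μs.
Queuing delay = 45.09 μs.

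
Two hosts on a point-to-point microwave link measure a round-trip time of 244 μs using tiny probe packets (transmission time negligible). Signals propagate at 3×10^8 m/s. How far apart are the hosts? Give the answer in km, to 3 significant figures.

36.6 km

One-way propagation = RTT/2 = 122 μs.
d = s × t = 300000000 × 0.000122 = 36.6 km.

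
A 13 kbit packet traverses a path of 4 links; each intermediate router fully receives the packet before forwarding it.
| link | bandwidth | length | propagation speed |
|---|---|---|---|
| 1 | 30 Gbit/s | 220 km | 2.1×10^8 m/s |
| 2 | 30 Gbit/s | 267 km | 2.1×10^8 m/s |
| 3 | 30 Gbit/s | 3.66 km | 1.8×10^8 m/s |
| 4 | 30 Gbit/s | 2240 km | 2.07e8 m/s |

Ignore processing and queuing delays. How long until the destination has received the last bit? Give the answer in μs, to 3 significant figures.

L = 13000 bits.
Transmission delay per hop = L/R = 13000/30000000000 = 0.433333 μs; 4 hops → 1.73333 μs.
Propagation delays (d/s per hop): 1047.62, 1271.43, 20.3333, 10821.3 μs; sum = 13160.6 μs.
End-to-end = 13200 μs.

13200 μs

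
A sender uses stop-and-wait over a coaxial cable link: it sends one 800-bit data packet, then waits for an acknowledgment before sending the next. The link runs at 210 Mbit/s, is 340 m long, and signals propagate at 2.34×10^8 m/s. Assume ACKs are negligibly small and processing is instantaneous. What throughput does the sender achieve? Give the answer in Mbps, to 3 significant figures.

t_tx = L/R = 800/210000000 = 3.80952e-06 s.
t_prop = 340/234000000 = 1.45299e-06 s; RTT = 2.90598e-06 s.
Cycle = t_tx + RTT = 6.71551e-06 s.
Throughput = L / cycle = 800 / 6.71551e-06 = 119 Mbps.

119 Mbps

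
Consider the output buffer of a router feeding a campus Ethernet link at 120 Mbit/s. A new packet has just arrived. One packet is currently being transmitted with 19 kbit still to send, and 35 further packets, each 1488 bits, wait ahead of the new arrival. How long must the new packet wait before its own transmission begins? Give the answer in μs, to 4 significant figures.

Each queued packet: L/R = 1488/120000000 = 12.4 μs.
35 queued → 434 μs.
Plus remaining 19000 bits of current packet: 158.333 μs.
Queuing delay = 592.3 μs.

592.3 μs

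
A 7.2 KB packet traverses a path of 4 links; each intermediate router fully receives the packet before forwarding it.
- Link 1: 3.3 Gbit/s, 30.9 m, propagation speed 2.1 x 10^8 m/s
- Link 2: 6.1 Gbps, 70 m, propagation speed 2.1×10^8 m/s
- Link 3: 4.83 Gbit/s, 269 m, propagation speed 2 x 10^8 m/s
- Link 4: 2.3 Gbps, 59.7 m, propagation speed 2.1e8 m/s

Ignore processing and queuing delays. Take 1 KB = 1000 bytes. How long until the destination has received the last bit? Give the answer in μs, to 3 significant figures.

L = 57600 bits.
Transmission delays (L/R per hop): 17.4545, 9.44262, 11.9255, 25.0435 μs; sum = 63.8661 μs.
Propagation delays (d/s per hop): 0.147143, 0.333333, 1.345, 0.284286 μs; sum = 2.10976 μs.
End-to-end = 66.0 μs.

66.0 μs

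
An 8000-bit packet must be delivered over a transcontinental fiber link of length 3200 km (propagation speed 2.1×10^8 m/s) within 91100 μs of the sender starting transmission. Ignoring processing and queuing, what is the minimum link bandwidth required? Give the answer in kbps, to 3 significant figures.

Propagation delay = 3200000 / 210000000 = 15238.1 μs.
Transmission budget = 91100 − 15238.1 = 75861.9 μs.
R ≥ L / t_tx = 8000 bits / 0.0758619 s = 105 kbps.

105 kbps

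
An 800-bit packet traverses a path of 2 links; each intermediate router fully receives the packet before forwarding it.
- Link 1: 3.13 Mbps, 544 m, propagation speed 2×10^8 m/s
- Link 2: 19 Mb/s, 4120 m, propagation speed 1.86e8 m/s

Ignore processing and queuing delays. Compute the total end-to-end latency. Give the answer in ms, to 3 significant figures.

Transmission delays (L/R per hop): 0.255591, 0.0421053 ms; sum = 0.297696 ms.
Propagation delays (d/s per hop): 0.00272, 0.0221505 ms; sum = 0.0248705 ms.
End-to-end = 0.323 ms.

0.323 ms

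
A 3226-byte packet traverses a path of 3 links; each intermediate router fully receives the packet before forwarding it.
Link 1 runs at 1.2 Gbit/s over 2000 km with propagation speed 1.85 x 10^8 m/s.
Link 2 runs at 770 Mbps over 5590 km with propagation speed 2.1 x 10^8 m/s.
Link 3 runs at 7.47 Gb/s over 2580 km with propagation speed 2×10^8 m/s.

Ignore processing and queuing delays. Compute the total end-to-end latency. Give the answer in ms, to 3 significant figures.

L = 3226 × 8 = 25808 bits.
Transmission delays (L/R per hop): 0.0215067, 0.0335169, 0.00345489 ms; sum = 0.0584784 ms.
Propagation delays (d/s per hop): 10.8108, 26.619, 12.9 ms; sum = 50.3299 ms.
End-to-end = 50.4 ms.

50.4 ms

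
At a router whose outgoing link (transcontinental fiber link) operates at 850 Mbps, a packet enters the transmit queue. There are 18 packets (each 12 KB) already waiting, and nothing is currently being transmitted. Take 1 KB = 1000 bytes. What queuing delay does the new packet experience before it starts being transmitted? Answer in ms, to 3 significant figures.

Each queued packet: L/R = 96000/850000000 = 0.112941 ms.
18 queued → 2.03294 ms.
Queuing delay = 2.03 ms.

2.03 ms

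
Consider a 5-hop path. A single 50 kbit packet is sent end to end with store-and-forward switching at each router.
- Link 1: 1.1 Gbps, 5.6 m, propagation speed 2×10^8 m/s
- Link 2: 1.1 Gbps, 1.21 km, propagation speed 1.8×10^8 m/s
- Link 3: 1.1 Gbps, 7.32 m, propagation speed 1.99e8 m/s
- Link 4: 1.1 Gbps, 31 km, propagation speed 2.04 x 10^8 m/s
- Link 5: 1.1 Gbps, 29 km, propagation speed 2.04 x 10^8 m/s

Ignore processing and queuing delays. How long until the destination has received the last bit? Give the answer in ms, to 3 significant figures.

0.528 ms

L = 50000 bits.
Transmission delay per hop = L/R = 50000/1100000000 = 0.0454545 ms; 5 hops → 0.227273 ms.
Propagation delays (d/s per hop): 2.8e-05, 0.00672222, 3.67839e-05, 0.151961, 0.142157 ms; sum = 0.300905 ms.
End-to-end = 0.528 ms.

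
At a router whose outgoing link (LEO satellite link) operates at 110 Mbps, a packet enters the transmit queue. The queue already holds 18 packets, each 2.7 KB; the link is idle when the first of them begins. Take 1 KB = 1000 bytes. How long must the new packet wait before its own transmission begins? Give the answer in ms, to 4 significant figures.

Each queued packet: L/R = 21600/110000000 = 0.196364 ms.
18 queued → 3.53455 ms.
Queuing delay = 3.535 ms.

3.535 ms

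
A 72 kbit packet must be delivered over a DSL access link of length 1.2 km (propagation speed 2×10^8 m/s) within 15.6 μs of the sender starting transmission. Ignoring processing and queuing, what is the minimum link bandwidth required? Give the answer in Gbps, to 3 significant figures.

Propagation delay = 1200 / 200000000 = 6 μs.
Transmission budget = 15.6 − 6 = 9.6 μs.
R ≥ L / t_tx = 72000 bits / 9.6e-06 s = 7.50 Gbps.

7.50 Gbps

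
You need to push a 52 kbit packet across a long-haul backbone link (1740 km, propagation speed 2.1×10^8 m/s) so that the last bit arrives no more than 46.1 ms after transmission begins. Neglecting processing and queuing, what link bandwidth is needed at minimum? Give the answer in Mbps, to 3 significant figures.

Propagation delay = 1740000 / 210000000 = 8.28571 ms.
Transmission budget = 46.1 − 8.28571 = 37.8143 ms.
R ≥ L / t_tx = 52000 bits / 0.0378143 s = 1.38 Mbps.

1.38 Mbps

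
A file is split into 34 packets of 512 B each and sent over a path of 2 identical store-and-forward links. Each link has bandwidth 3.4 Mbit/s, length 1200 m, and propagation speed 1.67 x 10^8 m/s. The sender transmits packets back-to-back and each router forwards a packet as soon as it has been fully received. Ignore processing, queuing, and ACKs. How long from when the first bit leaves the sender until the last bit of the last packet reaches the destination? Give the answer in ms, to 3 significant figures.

42.2 ms

Per-hop transmission t_tx = L/R = 4096/3400000 = 1.20471 ms.
Per-hop propagation t_prop = 1200/167000000 = 0.00718563 ms.
Pipeline fill: first packet needs 2·t_tx to clear all hops; remaining 33 packets each add one t_tx.
Total = (2+34-1)·t_tx + 2·t_prop = 35·1.20471 + 2·0.00718563 = 42.2 ms.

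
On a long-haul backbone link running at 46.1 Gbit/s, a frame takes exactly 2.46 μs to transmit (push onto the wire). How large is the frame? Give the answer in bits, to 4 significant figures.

113400 bits

L = R × t_tx = 46100000000 b/s × 2.46e-06 s = 113406 bits.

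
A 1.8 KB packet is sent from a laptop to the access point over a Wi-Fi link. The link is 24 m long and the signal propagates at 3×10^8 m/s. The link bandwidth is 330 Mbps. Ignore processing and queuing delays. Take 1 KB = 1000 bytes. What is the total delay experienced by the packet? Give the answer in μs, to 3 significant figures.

L = 14400 bits.
Transmission delay = L/R = 14400 / 330000000 = 43.6364 μs.
Propagation delay = d/s = 24 m / 300000000 m/s = 0.08 μs.
Total = 43.7 μs.

43.7 μs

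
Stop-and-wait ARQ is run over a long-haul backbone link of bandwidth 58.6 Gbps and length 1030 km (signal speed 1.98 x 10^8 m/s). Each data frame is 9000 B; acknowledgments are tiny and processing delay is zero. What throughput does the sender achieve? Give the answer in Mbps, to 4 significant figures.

t_tx = L/R = 72000/58600000000 = 1.22867e-06 s.
t_prop = 1030000/198000000 = 0.00520202 s; RTT = 0.010404 s.
Cycle = t_tx + RTT = 0.0104053 s.
Throughput = L / cycle = 72000 / 0.0104053 = 6.920 Mbps.

6.920 Mbps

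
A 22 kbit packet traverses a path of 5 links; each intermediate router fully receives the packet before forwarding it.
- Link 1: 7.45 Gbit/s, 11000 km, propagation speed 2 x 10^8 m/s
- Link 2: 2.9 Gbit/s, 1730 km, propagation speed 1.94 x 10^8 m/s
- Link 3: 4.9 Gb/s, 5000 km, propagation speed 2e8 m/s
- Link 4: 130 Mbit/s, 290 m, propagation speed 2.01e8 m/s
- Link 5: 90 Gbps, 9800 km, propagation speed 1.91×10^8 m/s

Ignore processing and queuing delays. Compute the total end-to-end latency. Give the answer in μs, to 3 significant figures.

140000 μs

L = 22000 bits.
Transmission delays (L/R per hop): 2.95302, 7.58621, 4.4898, 169.231, 0.244444 μs; sum = 184.504 μs.
Propagation delays (d/s per hop): 55000, 8917.53, 25000, 1.44279, 51308.9 μs; sum = 140228 μs.
End-to-end = 140000 μs.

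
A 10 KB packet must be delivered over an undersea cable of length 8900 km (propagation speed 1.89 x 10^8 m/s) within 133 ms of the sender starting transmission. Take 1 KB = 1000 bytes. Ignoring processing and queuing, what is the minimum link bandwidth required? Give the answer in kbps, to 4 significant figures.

931.2 kbps

L = 80000 bits.
Propagation delay = 8900000 / 189000000 = 47.0899 ms.
Transmission budget = 133 − 47.0899 = 85.9101 ms.
R ≥ L / t_tx = 80000 bits / 0.0859101 s = 931.2 kbps.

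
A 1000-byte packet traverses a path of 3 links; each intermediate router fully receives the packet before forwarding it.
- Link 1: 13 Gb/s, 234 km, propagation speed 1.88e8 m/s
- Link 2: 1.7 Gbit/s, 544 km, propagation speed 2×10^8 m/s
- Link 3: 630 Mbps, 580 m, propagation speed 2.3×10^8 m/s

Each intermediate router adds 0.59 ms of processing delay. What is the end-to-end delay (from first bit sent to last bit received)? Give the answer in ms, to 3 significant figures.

5.17 ms

L = 1000 × 8 = 8000 bits.
Transmission delays (L/R per hop): 0.000615385, 0.00470588, 0.0126984 ms; sum = 0.0180197 ms.
Propagation delays (d/s per hop): 1.24468, 2.72, 0.00252174 ms; sum = 3.9672 ms.
Processing at 2 router(s): 2 × 0.59 ms = 1.18 ms.
End-to-end = 5.17 ms.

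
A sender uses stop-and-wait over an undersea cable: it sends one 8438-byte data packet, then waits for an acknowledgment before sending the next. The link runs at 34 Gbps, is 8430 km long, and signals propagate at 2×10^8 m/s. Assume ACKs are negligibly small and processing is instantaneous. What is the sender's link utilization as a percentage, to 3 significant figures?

t_tx = L/R = 67504/34000000000 = 1.98541e-06 s.
t_prop = 8430000/200000000 = 0.04215 s; RTT = 0.0843 s.
Cycle = t_tx + RTT = 0.084302 s.
Utilization = t_tx / cycle = 1.98541e-06/0.084302 = 0.00236 %.

0.00236 %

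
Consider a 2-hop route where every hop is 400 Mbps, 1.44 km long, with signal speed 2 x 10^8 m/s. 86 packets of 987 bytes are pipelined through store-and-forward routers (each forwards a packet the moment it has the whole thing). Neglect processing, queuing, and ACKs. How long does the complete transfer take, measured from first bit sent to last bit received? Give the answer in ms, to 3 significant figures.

1.73 ms

Per-hop transmission t_tx = L/R = 7896/400000000 = 0.01974 ms.
Per-hop propagation t_prop = 1440/200000000 = 0.0072 ms.
Pipeline fill: first packet needs 2·t_tx to clear all hops; remaining 85 packets each add one t_tx.
Total = (2+86-1)·t_tx + 2·t_prop = 87·0.01974 + 2·0.0072 = 1.73 ms.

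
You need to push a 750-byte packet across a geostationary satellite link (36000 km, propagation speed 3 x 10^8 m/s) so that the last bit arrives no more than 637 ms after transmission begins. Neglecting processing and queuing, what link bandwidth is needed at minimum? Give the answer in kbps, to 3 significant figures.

11.6 kbps

L = 6000 bits.
Propagation delay = 36000000 / 300000000 = 120 ms.
Transmission budget = 637 − 120 = 517 ms.
R ≥ L / t_tx = 6000 bits / 0.517 s = 11.6 kbps.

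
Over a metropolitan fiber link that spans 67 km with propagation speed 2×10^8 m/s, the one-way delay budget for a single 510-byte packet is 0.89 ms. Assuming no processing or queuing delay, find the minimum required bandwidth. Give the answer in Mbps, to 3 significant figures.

L = 4080 bits.
Propagation delay = 67000 / 200000000 = 0.335 ms.
Transmission budget = 0.89 − 0.335 = 0.555 ms.
R ≥ L / t_tx = 4080 bits / 0.000555 s = 7.35 Mbps.

7.35 Mbps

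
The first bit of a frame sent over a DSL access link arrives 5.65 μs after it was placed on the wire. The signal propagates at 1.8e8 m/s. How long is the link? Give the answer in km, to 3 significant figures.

d = s × t_prop = 180000000 × 5.65e-06 = 1.02 km.

1.02 km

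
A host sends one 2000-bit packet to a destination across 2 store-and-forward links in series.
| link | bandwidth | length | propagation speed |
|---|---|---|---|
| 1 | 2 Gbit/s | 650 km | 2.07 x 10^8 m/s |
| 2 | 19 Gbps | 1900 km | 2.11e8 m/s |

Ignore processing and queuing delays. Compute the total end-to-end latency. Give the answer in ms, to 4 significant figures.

Transmission delays (L/R per hop): 0.001, 0.000105263 ms; sum = 0.00110526 ms.
Propagation delays (d/s per hop): 3.1401, 9.00474 ms; sum = 12.1448 ms.
End-to-end = 12.15 ms.

12.15 ms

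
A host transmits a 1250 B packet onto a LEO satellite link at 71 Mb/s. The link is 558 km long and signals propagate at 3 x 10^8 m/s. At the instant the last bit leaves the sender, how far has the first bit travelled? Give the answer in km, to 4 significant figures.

t_tx = L/R = 10000/71000000 = 0.000140845 s.
Distance = s × t_tx = 300000000 × 0.000140845 = 42.25 km.

42.25 km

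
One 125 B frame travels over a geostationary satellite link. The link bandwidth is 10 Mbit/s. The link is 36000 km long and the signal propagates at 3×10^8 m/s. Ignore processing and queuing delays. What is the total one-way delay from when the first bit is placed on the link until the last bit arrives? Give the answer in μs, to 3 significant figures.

L = 125 × 8 = 1000 bits.
Transmission delay = L/R = 1000 / 10000000 = 100 μs.
Propagation delay = d/s = 36000000 m / 300000000 m/s = 120000 μs.
Total = 120000 μs.

120000 μs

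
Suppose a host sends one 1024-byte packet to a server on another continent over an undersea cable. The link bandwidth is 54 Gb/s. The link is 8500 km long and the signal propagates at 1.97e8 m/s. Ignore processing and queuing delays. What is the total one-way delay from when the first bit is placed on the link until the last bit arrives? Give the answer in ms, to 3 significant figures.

43.1 ms

L = 1024 × 8 = 8192 bits.
Transmission delay = L/R = 8192 / 54000000000 = 0.000151704 ms.
Propagation delay = d/s = 8500000 m / 197000000 m/s = 43.1472 ms.
Total = 43.1 ms.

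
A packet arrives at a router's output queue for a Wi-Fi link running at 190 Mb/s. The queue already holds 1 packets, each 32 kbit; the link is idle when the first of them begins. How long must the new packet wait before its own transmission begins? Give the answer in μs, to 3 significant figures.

Each queued packet: L/R = 32000/190000000 = 168.421 μs.
1 queued → 168.421 μs.
Queuing delay = 168 μs.

168 μs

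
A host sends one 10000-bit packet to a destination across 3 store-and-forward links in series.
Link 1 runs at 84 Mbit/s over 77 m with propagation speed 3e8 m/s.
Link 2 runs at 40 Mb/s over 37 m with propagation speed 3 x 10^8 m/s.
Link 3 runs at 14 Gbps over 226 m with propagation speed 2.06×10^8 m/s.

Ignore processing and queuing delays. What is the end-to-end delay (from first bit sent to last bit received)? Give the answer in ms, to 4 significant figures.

0.3712 ms

Transmission delays (L/R per hop): 0.119048, 0.25, 0.000714286 ms; sum = 0.369762 ms.
Propagation delays (d/s per hop): 0.000256667, 0.000123333, 0.00109709 ms; sum = 0.00147709 ms.
End-to-end = 0.3712 ms.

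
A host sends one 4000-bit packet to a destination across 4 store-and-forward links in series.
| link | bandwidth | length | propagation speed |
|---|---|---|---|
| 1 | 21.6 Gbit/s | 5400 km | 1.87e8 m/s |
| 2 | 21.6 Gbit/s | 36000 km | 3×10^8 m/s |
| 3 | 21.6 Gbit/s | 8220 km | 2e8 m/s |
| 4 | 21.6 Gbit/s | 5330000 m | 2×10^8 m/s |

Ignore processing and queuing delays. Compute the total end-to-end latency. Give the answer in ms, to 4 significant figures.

Transmission delay per hop = L/R = 4000/21600000000 = 0.000185185 ms; 4 hops → 0.000740741 ms.
Propagation delays (d/s per hop): 28.877, 120, 41.1, 26.65 ms; sum = 216.627 ms.
End-to-end = 216.6 ms.

216.6 ms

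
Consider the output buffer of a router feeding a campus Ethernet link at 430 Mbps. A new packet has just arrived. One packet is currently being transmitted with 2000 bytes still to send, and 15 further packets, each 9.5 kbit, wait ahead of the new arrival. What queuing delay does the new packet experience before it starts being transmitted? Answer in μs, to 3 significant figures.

369 μs

Each queued packet: L/R = 9500/430000000 = 22.093 μs.
15 queued → 331.395 μs.
Plus remaining 16000 bits of current packet: 37.2093 μs.
Queuing delay = 369 μs.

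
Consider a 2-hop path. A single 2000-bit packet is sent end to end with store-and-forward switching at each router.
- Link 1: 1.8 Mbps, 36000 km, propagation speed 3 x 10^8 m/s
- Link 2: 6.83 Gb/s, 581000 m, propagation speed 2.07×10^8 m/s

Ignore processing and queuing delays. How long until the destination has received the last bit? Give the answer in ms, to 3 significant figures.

124 ms

Transmission delays (L/R per hop): 1.11111, 0.000292826 ms; sum = 1.1114 ms.
Propagation delays (d/s per hop): 120, 2.80676 ms; sum = 122.807 ms.
End-to-end = 124 ms.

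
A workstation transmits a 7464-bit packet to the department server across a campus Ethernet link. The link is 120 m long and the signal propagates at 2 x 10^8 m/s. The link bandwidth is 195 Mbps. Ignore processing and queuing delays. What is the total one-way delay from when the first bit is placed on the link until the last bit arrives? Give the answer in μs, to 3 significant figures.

Transmission delay = L/R = 7464 / 195000000 = 38.2769 μs.
Propagation delay = d/s = 120 m / 200000000 m/s = 0.6 μs.
Total = 38.9 μs.

38.9 μs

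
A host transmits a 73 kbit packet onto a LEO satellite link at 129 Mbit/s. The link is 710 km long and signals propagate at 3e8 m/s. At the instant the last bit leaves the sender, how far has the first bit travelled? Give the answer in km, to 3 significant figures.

t_tx = L/R = 73000/129000000 = 0.000565891 s.
Distance = s × t_tx = 300000000 × 0.000565891 = 170 km.

170 km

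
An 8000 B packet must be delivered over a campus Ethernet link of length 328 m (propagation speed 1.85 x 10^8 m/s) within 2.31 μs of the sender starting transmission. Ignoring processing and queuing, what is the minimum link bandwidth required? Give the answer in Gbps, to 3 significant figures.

119 Gbps

L = 64000 bits.
Propagation delay = 328 / 185000000 = 1.77297 μs.
Transmission budget = 2.31 − 1.77297 = 0.537027 μs.
R ≥ L / t_tx = 64000 bits / 5.37027e-07 s = 119 Gbps.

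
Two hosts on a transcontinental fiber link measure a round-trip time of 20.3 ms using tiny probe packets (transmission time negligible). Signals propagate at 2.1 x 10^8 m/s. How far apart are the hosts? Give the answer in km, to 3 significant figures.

One-way propagation = RTT/2 = 10.15 ms.
d = s × t = 210000000 × 0.01015 = 2130 km.

2130 km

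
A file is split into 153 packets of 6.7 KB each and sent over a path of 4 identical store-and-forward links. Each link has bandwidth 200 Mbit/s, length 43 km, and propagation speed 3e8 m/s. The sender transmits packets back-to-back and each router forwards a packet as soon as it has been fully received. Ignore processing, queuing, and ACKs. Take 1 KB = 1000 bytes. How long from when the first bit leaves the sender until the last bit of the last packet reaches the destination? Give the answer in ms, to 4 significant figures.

Per-hop transmission t_tx = L/R = 53600/200000000 = 0.268 ms.
Per-hop propagation t_prop = 43000/300000000 = 0.143333 ms.
Pipeline fill: first packet needs 4·t_tx to clear all hops; remaining 152 packets each add one t_tx.
Total = (4+153-1)·t_tx + 4·t_prop = 156·0.268 + 4·0.143333 = 42.38 ms.

42.38 ms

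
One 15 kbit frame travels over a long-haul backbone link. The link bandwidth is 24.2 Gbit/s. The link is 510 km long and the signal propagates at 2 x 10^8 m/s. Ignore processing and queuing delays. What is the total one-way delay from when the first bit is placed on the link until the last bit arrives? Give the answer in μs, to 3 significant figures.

2550 μs

L = 15000 bits.
Transmission delay = L/R = 15000 / 24200000000 = 0.619835 μs.
Propagation delay = d/s = 510000 m / 200000000 m/s = 2550 μs.
Total = 2550 μs.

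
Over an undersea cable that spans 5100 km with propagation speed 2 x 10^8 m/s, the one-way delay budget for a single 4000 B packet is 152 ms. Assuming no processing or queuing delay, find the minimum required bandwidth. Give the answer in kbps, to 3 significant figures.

253 kbps

L = 32000 bits.
Propagation delay = 5100000 / 200000000 = 25.5 ms.
Transmission budget = 152 − 25.5 = 126.5 ms.
R ≥ L / t_tx = 32000 bits / 0.1265 s = 253 kbps.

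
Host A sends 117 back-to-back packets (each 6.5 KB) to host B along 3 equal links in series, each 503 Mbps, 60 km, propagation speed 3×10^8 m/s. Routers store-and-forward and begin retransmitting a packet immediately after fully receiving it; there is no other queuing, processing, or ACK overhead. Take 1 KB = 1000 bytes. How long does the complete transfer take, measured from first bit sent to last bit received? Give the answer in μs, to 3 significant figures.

Per-hop transmission t_tx = L/R = 52000/503000000 = 103.38 μs.
Per-hop propagation t_prop = 60000/300000000 = 200 μs.
Pipeline fill: first packet needs 3·t_tx to clear all hops; remaining 116 packets each add one t_tx.
Total = (3+117-1)·t_tx + 3·t_prop = 119·103.38 + 3·200 = 12900 μs.

12900 μs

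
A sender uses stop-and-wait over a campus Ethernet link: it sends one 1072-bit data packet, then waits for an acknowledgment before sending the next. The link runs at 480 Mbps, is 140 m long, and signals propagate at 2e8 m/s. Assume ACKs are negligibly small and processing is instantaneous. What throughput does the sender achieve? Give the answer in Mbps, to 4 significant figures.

t_tx = L/R = 1072/480000000 = 2.23333e-06 s.
t_prop = 140/200000000 = 7e-07 s; RTT = 1.4e-06 s.
Cycle = t_tx + RTT = 3.63333e-06 s.
Throughput = L / cycle = 1072 / 3.63333e-06 = 295.0 Mbps.

295.0 Mbps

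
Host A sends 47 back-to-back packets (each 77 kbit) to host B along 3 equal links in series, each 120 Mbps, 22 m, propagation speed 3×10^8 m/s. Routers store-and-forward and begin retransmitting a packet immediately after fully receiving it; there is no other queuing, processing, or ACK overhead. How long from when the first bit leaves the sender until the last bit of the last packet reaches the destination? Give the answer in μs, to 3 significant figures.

Per-hop transmission t_tx = L/R = 77000/120000000 = 641.667 μs.
Per-hop propagation t_prop = 22/300000000 = 0.0733333 μs.
Pipeline fill: first packet needs 3·t_tx to clear all hops; remaining 46 packets each add one t_tx.
Total = (3+47-1)·t_tx + 3·t_prop = 49·641.667 + 3·0.0733333 = 31400 μs.

31400 μs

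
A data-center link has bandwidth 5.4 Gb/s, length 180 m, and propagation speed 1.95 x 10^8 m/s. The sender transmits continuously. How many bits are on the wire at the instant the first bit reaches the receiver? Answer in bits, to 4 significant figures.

4985 bits

Propagation delay = 180 / 195000000 = 9.23077e-07 s.
BDP = R × t_prop = 5400000000 × 9.23077e-07 = 4984.62 bits.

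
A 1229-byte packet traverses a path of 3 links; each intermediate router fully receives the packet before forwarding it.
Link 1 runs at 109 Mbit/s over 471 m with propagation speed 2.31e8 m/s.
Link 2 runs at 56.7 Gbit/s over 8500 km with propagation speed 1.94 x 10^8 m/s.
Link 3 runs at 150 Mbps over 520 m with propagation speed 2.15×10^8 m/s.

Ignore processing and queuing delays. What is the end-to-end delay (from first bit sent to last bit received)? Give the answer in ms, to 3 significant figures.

44.0 ms

L = 1229 × 8 = 9832 bits.
Transmission delays (L/R per hop): 0.0902018, 0.000173404, 0.0655467 ms; sum = 0.155922 ms.
Propagation delays (d/s per hop): 0.00203896, 43.8144, 0.0024186 ms; sum = 43.8189 ms.
End-to-end = 44.0 ms.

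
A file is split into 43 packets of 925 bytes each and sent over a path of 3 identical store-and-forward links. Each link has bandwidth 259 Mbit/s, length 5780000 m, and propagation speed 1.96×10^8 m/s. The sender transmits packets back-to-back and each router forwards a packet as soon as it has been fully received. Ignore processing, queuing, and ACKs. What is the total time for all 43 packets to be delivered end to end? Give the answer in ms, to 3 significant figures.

89.8 ms

Per-hop transmission t_tx = L/R = 7400/259000000 = 0.0285714 ms.
Per-hop propagation t_prop = 5780000/196000000 = 29.4898 ms.
Pipeline fill: first packet needs 3·t_tx to clear all hops; remaining 42 packets each add one t_tx.
Total = (3+43-1)·t_tx + 3·t_prop = 45·0.0285714 + 3·29.4898 = 89.8 ms.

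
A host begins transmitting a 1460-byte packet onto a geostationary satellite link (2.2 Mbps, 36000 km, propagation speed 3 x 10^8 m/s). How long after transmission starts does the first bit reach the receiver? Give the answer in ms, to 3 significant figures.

First bit experiences only propagation delay: d/s = 36000000/300000000 = 120 ms.

120 ms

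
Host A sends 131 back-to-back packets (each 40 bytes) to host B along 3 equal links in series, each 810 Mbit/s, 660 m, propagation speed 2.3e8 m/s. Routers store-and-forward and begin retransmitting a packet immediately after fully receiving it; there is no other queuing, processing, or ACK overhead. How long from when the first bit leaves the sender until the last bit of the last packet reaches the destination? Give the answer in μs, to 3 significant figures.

61.2 μs

Per-hop transmission t_tx = L/R = 320/810000000 = 0.395062 μs.
Per-hop propagation t_prop = 660/2.3e+08 = 2.86957 μs.
Pipeline fill: first packet needs 3·t_tx to clear all hops; remaining 130 packets each add one t_tx.
Total = (3+131-1)·t_tx + 3·t_prop = 133·0.395062 + 3·2.86957 = 61.2 μs.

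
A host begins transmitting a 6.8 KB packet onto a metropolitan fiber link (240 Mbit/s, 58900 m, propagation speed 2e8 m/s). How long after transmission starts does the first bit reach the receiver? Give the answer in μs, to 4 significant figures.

294.5 μs

First bit experiences only propagation delay: d/s = 58900/200000000 = 294.5 μs.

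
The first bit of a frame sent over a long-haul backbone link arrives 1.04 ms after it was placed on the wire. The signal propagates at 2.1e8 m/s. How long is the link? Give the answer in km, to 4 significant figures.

218.4 km

d = s × t_prop = 210000000 × 0.00104 = 218.4 km.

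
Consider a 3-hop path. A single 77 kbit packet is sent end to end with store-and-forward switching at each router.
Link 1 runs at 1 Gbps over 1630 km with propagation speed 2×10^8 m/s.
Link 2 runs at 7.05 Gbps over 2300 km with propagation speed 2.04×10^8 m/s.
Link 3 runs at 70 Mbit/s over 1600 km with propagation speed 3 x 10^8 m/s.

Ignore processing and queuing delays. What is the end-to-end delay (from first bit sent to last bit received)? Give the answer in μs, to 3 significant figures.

L = 77000 bits.
Transmission delays (L/R per hop): 77, 10.922, 1100 μs; sum = 1187.92 μs.
Propagation delays (d/s per hop): 8150, 11274.5, 5333.33 μs; sum = 24757.8 μs.
End-to-end = 25900 μs.

25900 μs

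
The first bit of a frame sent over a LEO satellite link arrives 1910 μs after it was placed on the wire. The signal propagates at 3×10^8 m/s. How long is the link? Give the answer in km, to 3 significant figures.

d = s × t_prop = 300000000 × 0.00191 = 573 km.

573 km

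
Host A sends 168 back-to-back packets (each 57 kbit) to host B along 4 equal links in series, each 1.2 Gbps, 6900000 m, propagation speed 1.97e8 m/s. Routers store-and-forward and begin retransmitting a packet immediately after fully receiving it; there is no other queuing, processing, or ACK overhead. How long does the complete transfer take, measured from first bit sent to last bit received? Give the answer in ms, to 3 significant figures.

Per-hop transmission t_tx = L/R = 57000/1200000000 = 0.0475 ms.
Per-hop propagation t_prop = 6900000/197000000 = 35.0254 ms.
Pipeline fill: first packet needs 4·t_tx to clear all hops; remaining 167 packets each add one t_tx.
Total = (4+168-1)·t_tx + 4·t_prop = 171·0.0475 + 4·35.0254 = 148 ms.

148 ms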